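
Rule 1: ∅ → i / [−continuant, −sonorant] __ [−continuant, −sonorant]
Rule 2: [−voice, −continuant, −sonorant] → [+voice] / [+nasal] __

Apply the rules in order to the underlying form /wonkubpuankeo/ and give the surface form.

Rule 1 (stop-cluster i-epenthesis): /b/ and /p/ form a stop–stop cluster, so [i] is inserted between them. /wonkubpuankeo/ → wonkubipuankeo.
Rule 2 (post-nasal voicing): /k/ is a voiceless stop immediately after the nasal /n/, so it voices to [g]. /k/ is a voiceless stop immediately after the nasal /n/, so it voices to [g]. /wonkubipuankeo/ → wongubipuangeo.

wongubipuangeo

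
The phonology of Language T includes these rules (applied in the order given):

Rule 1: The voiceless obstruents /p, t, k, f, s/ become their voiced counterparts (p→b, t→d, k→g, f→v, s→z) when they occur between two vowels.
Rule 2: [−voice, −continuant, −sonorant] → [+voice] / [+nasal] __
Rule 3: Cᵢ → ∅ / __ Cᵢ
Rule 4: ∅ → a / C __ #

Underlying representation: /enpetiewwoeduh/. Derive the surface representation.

Rule 1 (intervocalic voicing): /t/ is a voiceless obstruent between vowels /e/ and /i/, so it voices to [d]. /enpetiewwoeduh/ → enpediewwoeduh.
Rule 2 (post-nasal voicing): /p/ is a voiceless stop immediately after the nasal /n/, so it voices to [b]. /enpediewwoeduh/ → enbediewwoeduh.
Rule 3 (degemination): /ww/ is a geminate; the first /w/ deletes. /enbediewwoeduh/ → enbediewoeduh.
Rule 4 (final a-epenthesis): the form ends in the consonant /h/, so [a] is inserted word-finally. /enbediewoeduh/ → enbediewoeduha.

enbediewoeduha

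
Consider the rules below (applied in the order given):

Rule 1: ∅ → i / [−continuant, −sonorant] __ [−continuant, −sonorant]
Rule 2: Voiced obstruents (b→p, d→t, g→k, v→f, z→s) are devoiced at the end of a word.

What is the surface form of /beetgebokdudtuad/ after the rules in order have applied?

Rule 1 (stop-cluster i-epenthesis): /t/ and /g/ form a stop–stop cluster, so [i] is inserted between them. /k/ and /d/ form a stop–stop cluster, so [i] is inserted between them. /d/ and /t/ form a stop–stop cluster, so [i] is inserted between them. /beetgebokdudtuad/ → beetigebokidudituad.
Rule 2 (final devoicing): /d/ is a voiced obstruent in word-final position, so it devoices to [t]. /beetigebokidudituad/ → beetigebokidudituat.

beetigebokidudituat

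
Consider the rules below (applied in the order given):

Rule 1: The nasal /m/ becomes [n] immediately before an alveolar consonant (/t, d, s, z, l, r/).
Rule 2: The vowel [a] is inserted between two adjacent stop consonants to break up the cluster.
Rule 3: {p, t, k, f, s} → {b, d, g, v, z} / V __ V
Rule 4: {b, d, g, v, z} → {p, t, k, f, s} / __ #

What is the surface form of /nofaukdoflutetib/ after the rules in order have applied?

Rule 1 (nasal place assimilation): no segment meets the environment; /nofaukdoflutetib/ is unchanged.
Rule 2 (stop-cluster a-epenthesis): /k/ and /d/ form a stop–stop cluster, so [a] is inserted between them. /nofaukdoflutetib/ → nofaukadoflutetib.
Rule 3 (intervocalic voicing): /f/ is a voiceless obstruent between vowels /o/ and /a/, so it voices to [v]. /k/ is a voiceless obstruent between vowels /u/ and /a/, so it voices to [g]. /t/ is a voiceless obstruent between vowels /u/ and /e/, so it voices to [d]. /t/ is a voiceless obstruent between vowels /e/ and /i/, so it voices to [d]. /nofaukadoflutetib/ → novaugadofludedib.
Rule 4 (final devoicing): /b/ is a voiced obstruent in word-final position, so it devoices to [p]. /novaugadofludedib/ → novaugadofludedip.

novaugadofludedip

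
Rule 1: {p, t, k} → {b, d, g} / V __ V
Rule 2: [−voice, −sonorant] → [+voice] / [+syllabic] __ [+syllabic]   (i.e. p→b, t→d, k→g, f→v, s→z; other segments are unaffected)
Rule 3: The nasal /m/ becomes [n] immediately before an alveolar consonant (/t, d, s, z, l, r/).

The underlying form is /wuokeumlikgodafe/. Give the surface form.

Rule 1 (intervocalic voicing): /k/ is a voiceless stop between vowels /o/ and /e/, so it voices to [g]. /wuokeumlikgodafe/ → wuogeumlikgodafe.
Rule 2 (intervocalic voicing): /f/ is a voiceless obstruent between vowels /a/ and /e/, so it voices to [v]. /wuogeumlikgodafe/ → wuogeumlikgodave.
Rule 3 (nasal place assimilation): /m/ precedes the alveolar consonant /l/, so it assimilates in place to [n]. /wuogeumlikgodave/ → wuogeunlikgodave.

wuogeunlikgodave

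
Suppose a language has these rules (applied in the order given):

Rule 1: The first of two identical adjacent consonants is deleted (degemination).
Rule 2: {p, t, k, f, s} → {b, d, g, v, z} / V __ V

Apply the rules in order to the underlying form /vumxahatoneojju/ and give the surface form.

Rule 1 (degemination): /jj/ is a geminate; the first /j/ deletes. /vumxahatoneojju/ → vumxahatoneoju.
Rule 2 (intervocalic voicing): /t/ is a voiceless obstruent between vowels /a/ and /o/, so it voices to [d]. /vumxahatoneoju/ → vumxahadoneoju.

vumxahadoneoju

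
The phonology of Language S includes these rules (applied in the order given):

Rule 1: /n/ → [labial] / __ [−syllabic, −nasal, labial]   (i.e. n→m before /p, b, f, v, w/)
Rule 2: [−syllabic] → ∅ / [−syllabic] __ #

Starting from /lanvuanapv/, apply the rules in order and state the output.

lamvuanap

Rule 1 (nasal place assimilation): /n/ precedes the labial consonant /v/, so it assimilates in place to [m]. /lanvuanapv/ → lamvuanapv.
Rule 2 (final cluster simplification): /v/ is the second consonant of a word-final cluster /pv/, so it deletes. /lamvuanapv/ → lamvuanap.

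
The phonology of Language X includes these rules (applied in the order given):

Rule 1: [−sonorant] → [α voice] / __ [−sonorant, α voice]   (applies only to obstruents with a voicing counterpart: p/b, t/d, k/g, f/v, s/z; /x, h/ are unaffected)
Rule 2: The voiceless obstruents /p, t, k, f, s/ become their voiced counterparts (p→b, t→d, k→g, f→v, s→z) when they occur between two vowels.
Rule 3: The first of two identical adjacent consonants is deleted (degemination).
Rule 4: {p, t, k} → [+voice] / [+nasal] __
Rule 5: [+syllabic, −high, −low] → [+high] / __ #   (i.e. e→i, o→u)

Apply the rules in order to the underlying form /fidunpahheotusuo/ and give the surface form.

fidunbaheoduzuu

Rule 1 (regressive voicing assimilation): no segment meets the environment; /fidunpahheotusuo/ is unchanged.
Rule 2 (intervocalic voicing): /t/ is a voiceless obstruent between vowels /o/ and /u/, so it voices to [d]. /s/ is a voiceless obstruent between vowels /u/ and /u/, so it voices to [z]. /fidunpahheotusuo/ → fidunpahheoduzuo.
Rule 3 (degemination): /hh/ is a geminate; the first /h/ deletes. /fidunpahheoduzuo/ → fidunpaheoduzuo.
Rule 4 (post-nasal voicing): /p/ is a voiceless stop immediately after the nasal /n/, so it voices to [b]. /fidunpaheoduzuo/ → fidunbaheoduzuo.
Rule 5 (final vowel raising): /o/ is a mid vowel in word-final position, so it raises to [u]. /fidunbaheoduzuo/ → fidunbaheoduzuu.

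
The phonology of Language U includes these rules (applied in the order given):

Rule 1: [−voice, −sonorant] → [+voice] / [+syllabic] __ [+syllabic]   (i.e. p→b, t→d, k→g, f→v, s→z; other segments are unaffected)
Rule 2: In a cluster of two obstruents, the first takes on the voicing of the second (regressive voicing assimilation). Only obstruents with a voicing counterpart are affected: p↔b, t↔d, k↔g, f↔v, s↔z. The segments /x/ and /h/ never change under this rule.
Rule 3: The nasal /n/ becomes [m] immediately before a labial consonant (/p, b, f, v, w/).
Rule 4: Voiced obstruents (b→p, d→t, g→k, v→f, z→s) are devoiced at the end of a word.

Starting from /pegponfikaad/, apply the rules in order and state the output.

Rule 1 (intervocalic voicing): /k/ is a voiceless obstruent between vowels /i/ and /a/, so it voices to [g]. /pegponfikaad/ → pegponfigaad.
Rule 2 (regressive voicing assimilation): /g/ precedes the voiceless obstruent /p/, so it devoices to [k] by assimilation. /pegponfigaad/ → pekponfigaad.
Rule 3 (nasal place assimilation): /n/ precedes the labial consonant /f/, so it assimilates in place to [m]. /pekponfigaad/ → pekpomfigaad.
Rule 4 (final devoicing): /d/ is a voiced obstruent in word-final position, so it devoices to [t]. /pekpomfigaad/ → pekpomfigaat.

pekpomfigaat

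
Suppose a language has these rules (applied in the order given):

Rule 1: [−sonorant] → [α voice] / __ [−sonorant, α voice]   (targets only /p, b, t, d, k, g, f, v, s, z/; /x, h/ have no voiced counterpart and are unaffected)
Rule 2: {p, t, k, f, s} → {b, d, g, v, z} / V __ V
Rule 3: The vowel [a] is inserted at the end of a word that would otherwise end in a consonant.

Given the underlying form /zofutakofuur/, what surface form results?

zovudagovuura

Rule 1 (regressive voicing assimilation): no segment meets the environment; /zofutakofuur/ is unchanged.
Rule 2 (intervocalic voicing): /f/ is a voiceless obstruent between vowels /o/ and /u/, so it voices to [v]. /t/ is a voiceless obstruent between vowels /u/ and /a/, so it voices to [d]. /k/ is a voiceless obstruent between vowels /a/ and /o/, so it voices to [g]. /f/ is a voiceless obstruent between vowels /o/ and /u/, so it voices to [v]. /zofutakofuur/ → zovudagovuur.
Rule 3 (final a-epenthesis): the form ends in the consonant /r/, so [a] is inserted word-finally. /zovudagovuur/ → zovudagovuura.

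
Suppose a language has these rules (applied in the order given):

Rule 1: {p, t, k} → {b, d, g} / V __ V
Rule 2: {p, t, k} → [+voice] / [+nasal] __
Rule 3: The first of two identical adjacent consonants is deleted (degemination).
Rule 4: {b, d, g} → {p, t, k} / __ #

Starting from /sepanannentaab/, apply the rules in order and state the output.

Rule 1 (intervocalic voicing): /p/ is a voiceless stop between vowels /e/ and /a/, so it voices to [b]. /sepanannentaab/ → sebanannentaab.
Rule 2 (post-nasal voicing): /t/ is a voiceless stop immediately after the nasal /n/, so it voices to [d]. /sebanannentaab/ → sebanannendaab.
Rule 3 (degemination): /nn/ is a geminate; the first /n/ deletes. /sebanannendaab/ → sebananendaab.
Rule 4 (final devoicing): /b/ is a voiced stop in word-final position, so it devoices to [p]. /sebananendaab/ → sebananendaap.

sebananendaap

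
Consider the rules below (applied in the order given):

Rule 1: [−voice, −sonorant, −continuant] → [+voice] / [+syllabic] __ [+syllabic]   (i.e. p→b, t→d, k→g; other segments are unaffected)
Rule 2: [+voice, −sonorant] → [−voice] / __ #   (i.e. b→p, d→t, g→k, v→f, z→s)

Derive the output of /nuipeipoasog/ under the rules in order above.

nuibeiboasok

Rule 1 (intervocalic voicing): /p/ is a voiceless stop between vowels /i/ and /e/, so it voices to [b]. /p/ is a voiceless stop between vowels /i/ and /o/, so it voices to [b]. /nuipeipoasog/ → nuibeiboasog.
Rule 2 (final devoicing): /g/ is a voiced obstruent in word-final position, so it devoices to [k]. /nuibeiboasog/ → nuibeiboasok.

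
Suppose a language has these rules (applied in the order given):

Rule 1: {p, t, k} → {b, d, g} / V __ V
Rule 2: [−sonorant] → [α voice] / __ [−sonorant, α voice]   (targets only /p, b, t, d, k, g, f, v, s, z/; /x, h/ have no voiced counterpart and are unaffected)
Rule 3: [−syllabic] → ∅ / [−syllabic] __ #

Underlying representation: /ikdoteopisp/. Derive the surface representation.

igdodeobis

Rule 1 (intervocalic voicing): /t/ is a voiceless stop between vowels /o/ and /e/, so it voices to [d]. /p/ is a voiceless stop between vowels /o/ and /i/, so it voices to [b]. /ikdoteopisp/ → ikdodeobisp.
Rule 2 (regressive voicing assimilation): /k/ precedes the voiced obstruent /d/, so it voices to [g] by assimilation. /ikdodeobisp/ → igdodeobisp.
Rule 3 (final cluster simplification): /p/ is the second consonant of a word-final cluster /sp/, so it deletes. /igdodeobisp/ → igdodeobis.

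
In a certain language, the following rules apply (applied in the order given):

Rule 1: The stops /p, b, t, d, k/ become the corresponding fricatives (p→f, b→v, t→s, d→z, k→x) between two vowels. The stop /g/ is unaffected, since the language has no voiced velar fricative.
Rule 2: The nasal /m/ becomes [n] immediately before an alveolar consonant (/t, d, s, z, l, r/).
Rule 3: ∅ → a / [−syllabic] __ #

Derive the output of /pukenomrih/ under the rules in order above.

puxenonriha

Rule 1 (intervocalic spirantization): /k/ is a stop between vowels /u/ and /e/, so it spirantizes to the fricative [x]. /pukenomrih/ → puxenomrih.
Rule 2 (nasal place assimilation): /m/ precedes the alveolar consonant /r/, so it assimilates in place to [n]. /puxenomrih/ → puxenonrih.
Rule 3 (final a-epenthesis): the form ends in the consonant /h/, so [a] is inserted word-finally. /puxenonrih/ → puxenonriha.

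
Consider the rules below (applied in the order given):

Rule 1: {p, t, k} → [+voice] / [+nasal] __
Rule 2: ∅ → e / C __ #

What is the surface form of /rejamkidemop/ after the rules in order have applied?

Rule 1 (post-nasal voicing): /k/ is a voiceless stop immediately after the nasal /m/, so it voices to [g]. /rejamkidemop/ → rejamgidemop.
Rule 2 (final e-epenthesis): the form ends in the consonant /p/, so [e] is inserted word-finally. /rejamgidemop/ → rejamgidemope.

rejamgidemope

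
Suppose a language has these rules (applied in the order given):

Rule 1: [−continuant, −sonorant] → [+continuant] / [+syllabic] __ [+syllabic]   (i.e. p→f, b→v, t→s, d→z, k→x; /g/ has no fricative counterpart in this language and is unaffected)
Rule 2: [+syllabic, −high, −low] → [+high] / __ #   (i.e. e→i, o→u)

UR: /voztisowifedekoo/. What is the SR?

voztisowifezexou

Rule 1 (intervocalic spirantization): /d/ is a stop between vowels /e/ and /e/, so it spirantizes to the fricative [z]. /k/ is a stop between vowels /e/ and /o/, so it spirantizes to the fricative [x]. /voztisowifedekoo/ → voztisowifezexoo.
Rule 2 (final vowel raising): /o/ is a mid vowel in word-final position, so it raises to [u]. /voztisowifezexoo/ → voztisowifezexou.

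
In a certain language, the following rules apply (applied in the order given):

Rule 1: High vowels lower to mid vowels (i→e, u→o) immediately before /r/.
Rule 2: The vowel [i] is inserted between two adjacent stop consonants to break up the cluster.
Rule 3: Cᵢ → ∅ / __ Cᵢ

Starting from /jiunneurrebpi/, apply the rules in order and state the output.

jiuneorebipi

Rule 1 (pre-rhotic lowering): /u/ is a high vowel immediately before /r/, so it lowers to [o]. /jiunneurrebpi/ → jiunneorrebpi.
Rule 2 (stop-cluster i-epenthesis): /b/ and /p/ form a stop–stop cluster, so [i] is inserted between them. /jiunneorrebpi/ → jiunneorrebipi.
Rule 3 (degemination): /nn/ is a geminate; the first /n/ deletes. /rr/ is a geminate; the first /r/ deletes. /jiunneorrebipi/ → jiuneorebipi.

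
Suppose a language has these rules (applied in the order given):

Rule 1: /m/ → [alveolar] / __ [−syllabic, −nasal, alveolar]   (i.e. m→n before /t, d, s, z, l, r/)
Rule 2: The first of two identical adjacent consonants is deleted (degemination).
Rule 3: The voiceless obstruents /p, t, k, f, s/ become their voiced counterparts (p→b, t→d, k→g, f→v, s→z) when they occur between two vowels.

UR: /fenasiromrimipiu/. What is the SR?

Rule 1 (nasal place assimilation): /m/ precedes the alveolar consonant /r/, so it assimilates in place to [n]. /fenasiromrimipiu/ → fenasironrimipiu.
Rule 2 (degemination): no segment meets the environment; /fenasironrimipiu/ is unchanged.
Rule 3 (intervocalic voicing): /s/ is a voiceless obstruent between vowels /a/ and /i/, so it voices to [z]. /p/ is a voiceless obstruent between vowels /i/ and /i/, so it voices to [b]. /fenasironrimipiu/ → fenazironrimibiu.

fenazironrimibiu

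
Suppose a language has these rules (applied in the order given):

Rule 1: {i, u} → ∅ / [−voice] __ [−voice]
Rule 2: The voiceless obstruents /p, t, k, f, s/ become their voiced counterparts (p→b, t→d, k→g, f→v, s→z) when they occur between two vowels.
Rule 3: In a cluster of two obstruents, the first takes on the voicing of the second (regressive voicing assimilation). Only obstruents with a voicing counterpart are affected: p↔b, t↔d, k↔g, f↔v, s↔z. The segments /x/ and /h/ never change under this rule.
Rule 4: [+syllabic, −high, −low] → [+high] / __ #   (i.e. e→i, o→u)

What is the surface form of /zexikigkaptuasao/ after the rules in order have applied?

zexkikkaptuazau

Rule 1 (high vowel syncope): /i/ is a high vowel flanked by voiceless consonants /x/ and /k/, so it deletes. /zexikigkaptuasao/ → zexkigkaptuasao.
Rule 2 (intervocalic voicing): /s/ is a voiceless obstruent between vowels /a/ and /a/, so it voices to [z]. /zexkigkaptuasao/ → zexkigkaptuazao.
Rule 3 (regressive voicing assimilation): /g/ precedes the voiceless obstruent /k/, so it devoices to [k] by assimilation. /zexkigkaptuazao/ → zexkikkaptuazao.
Rule 4 (final vowel raising): /o/ is a mid vowel in word-final position, so it raises to [u]. /zexkikkaptuazao/ → zexkikkaptuazau.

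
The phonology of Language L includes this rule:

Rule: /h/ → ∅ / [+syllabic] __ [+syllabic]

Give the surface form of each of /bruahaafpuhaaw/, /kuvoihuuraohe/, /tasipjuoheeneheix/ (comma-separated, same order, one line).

bruaaafpuaaw, kuvoiuuraoe, tasipjuoeeneeix

/bruahaafpuhaaw/: /h/ occurs between vowels /a/ and /a/, so it deletes. /h/ occurs between vowels /u/ and /a/, so it deletes. → [bruaaafpuaaw].
/kuvoihuuraohe/: /h/ occurs between vowels /i/ and /u/, so it deletes. /h/ occurs between vowels /o/ and /e/, so it deletes. → [kuvoiuuraoe].
/tasipjuoheeneheix/: /h/ occurs between vowels /o/ and /e/, so it deletes. /h/ occurs between vowels /e/ and /e/, so it deletes. → [tasipjuoeeneeix].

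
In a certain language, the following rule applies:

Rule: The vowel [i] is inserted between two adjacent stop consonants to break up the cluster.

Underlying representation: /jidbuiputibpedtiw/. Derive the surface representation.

jidibuiputibipeditiw

/d/ and /b/ form a stop–stop cluster, so [i] is inserted between them.
/b/ and /p/ form a stop–stop cluster, so [i] is inserted between them.
/d/ and /t/ form a stop–stop cluster, so [i] is inserted between them.
Surface form: [jidibuiputibipeditiw].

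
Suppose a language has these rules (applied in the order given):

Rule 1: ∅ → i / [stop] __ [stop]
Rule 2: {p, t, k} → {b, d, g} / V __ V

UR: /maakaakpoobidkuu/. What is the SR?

Rule 1 (stop-cluster i-epenthesis): /k/ and /p/ form a stop–stop cluster, so [i] is inserted between them. /d/ and /k/ form a stop–stop cluster, so [i] is inserted between them. /maakaakpoobidkuu/ → maakaakipoobidikuu.
Rule 2 (intervocalic voicing): /k/ is a voiceless stop between vowels /a/ and /a/, so it voices to [g]. /k/ is a voiceless stop between vowels /a/ and /i/, so it voices to [g]. /p/ is a voiceless stop between vowels /i/ and /o/, so it voices to [b]. /k/ is a voiceless stop between vowels /i/ and /u/, so it voices to [g]. /maakaakipoobidikuu/ → maagaagiboobidiguu.

maagaagiboobidiguu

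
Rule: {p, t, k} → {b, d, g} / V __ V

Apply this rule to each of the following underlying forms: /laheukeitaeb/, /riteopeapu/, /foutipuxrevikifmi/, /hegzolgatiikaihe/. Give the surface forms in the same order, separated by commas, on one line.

/laheukeitaeb/: /k/ is a voiceless stop between vowels /u/ and /e/, so it voices to [g]. /t/ is a voiceless stop between vowels /i/ and /a/, so it voices to [d]. → [laheugeidaeb].
/riteopeapu/: /t/ is a voiceless stop between vowels /i/ and /e/, so it voices to [d]. /p/ is a voiceless stop between vowels /o/ and /e/, so it voices to [b]. /p/ is a voiceless stop between vowels /a/ and /u/, so it voices to [b]. → [rideobeabu].
/foutipuxrevikifmi/: /t/ is a voiceless stop between vowels /u/ and /i/, so it voices to [d]. /p/ is a voiceless stop between vowels /i/ and /u/, so it voices to [b]. /k/ is a voiceless stop between vowels /i/ and /i/, so it voices to [g]. → [foudibuxrevigifmi].
/hegzolgatiikaihe/: /t/ is a voiceless stop between vowels /a/ and /i/, so it voices to [d]. /k/ is a voiceless stop between vowels /i/ and /a/, so it voices to [g]. → [hegzolgadiigaihe].

laheugeidaeb, rideobeabu, foudibuxrevigifmi, hegzolgadiigaihe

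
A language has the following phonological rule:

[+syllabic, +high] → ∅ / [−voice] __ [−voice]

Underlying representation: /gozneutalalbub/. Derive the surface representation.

No segment of /gozneutalalbub/ meets the structural description of the rule, so the form surfaces unchanged.

gozneutalalbub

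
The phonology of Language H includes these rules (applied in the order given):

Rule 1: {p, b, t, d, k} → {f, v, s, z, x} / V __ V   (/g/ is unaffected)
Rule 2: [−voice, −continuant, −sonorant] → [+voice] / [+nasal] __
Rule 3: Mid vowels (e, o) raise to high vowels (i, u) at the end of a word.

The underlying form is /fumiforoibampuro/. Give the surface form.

Rule 1 (intervocalic spirantization): /b/ is a stop between vowels /i/ and /a/, so it spirantizes to the fricative [v]. /fumiforoibampuro/ → fumiforoivampuro.
Rule 2 (post-nasal voicing): /p/ is a voiceless stop immediately after the nasal /m/, so it voices to [b]. /fumiforoivampuro/ → fumiforoivamburo.
Rule 3 (final vowel raising): /o/ is a mid vowel in word-final position, so it raises to [u]. /fumiforoivamburo/ → fumiforoivamburu.

fumiforoivamburu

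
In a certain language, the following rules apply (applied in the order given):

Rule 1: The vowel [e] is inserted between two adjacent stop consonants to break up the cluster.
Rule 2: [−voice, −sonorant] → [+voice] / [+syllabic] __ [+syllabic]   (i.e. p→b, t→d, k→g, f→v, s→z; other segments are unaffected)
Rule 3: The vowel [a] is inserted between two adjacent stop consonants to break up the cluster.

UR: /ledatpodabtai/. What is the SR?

ledadebodabedai

Rule 1 (stop-cluster e-epenthesis): /t/ and /p/ form a stop–stop cluster, so [e] is inserted between them. /b/ and /t/ form a stop–stop cluster, so [e] is inserted between them. /ledatpodabtai/ → ledatepodabetai.
Rule 2 (intervocalic voicing): /t/ is a voiceless obstruent between vowels /a/ and /e/, so it voices to [d]. /p/ is a voiceless obstruent between vowels /e/ and /o/, so it voices to [b]. /t/ is a voiceless obstruent between vowels /e/ and /a/, so it voices to [d]. /ledatepodabetai/ → ledadebodabedai.
Rule 3 (stop-cluster a-epenthesis): no segment meets the environment; /ledadebodabedai/ is unchanged.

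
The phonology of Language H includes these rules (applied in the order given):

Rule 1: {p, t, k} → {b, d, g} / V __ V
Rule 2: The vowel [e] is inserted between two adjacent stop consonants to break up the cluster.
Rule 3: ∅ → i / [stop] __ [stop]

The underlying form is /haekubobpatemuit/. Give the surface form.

Rule 1 (intervocalic voicing): /k/ is a voiceless stop between vowels /e/ and /u/, so it voices to [g]. /t/ is a voiceless stop between vowels /a/ and /e/, so it voices to [d]. /haekubobpatemuit/ → haegubobpademuit.
Rule 2 (stop-cluster e-epenthesis): /b/ and /p/ form a stop–stop cluster, so [e] is inserted between them. /haegubobpademuit/ → haegubobepademuit.
Rule 3 (stop-cluster i-epenthesis): no segment meets the environment; /haegubobepademuit/ is unchanged.

haegubobepademuit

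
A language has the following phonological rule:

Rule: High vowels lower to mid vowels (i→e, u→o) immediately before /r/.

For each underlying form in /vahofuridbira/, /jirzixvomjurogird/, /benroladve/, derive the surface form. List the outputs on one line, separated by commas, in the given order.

vahoforidbera, jerzixvomjorogerd, benroladve

/vahofuridbira/: /u/ is a high vowel immediately before /r/, so it lowers to [o]. /i/ is a high vowel immediately before /r/, so it lowers to [e]. → [vahoforidbera].
/jirzixvomjurogird/: /i/ is a high vowel immediately before /r/, so it lowers to [e]. /u/ is a high vowel immediately before /r/, so it lowers to [o]. /i/ is a high vowel immediately before /r/, so it lowers to [e]. → [jerzixvomjorogerd].
/benroladve/: the rule's environment is not met; surfaces unchanged as [benroladve].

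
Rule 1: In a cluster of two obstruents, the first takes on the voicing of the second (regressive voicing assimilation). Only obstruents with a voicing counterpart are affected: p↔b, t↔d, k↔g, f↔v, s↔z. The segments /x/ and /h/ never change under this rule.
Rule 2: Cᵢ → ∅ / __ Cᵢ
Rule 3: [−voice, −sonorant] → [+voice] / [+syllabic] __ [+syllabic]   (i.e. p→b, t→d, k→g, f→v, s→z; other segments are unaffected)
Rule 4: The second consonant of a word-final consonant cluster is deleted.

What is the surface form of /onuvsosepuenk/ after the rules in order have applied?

onufsozebuen

Rule 1 (regressive voicing assimilation): /v/ precedes the voiceless obstruent /s/, so it devoices to [f] by assimilation. /onuvsosepuenk/ → onufsosepuenk.
Rule 2 (degemination): no segment meets the environment; /onufsosepuenk/ is unchanged.
Rule 3 (intervocalic voicing): /s/ is a voiceless obstruent between vowels /o/ and /e/, so it voices to [z]. /p/ is a voiceless obstruent between vowels /e/ and /u/, so it voices to [b]. /onufsosepuenk/ → onufsozebuenk.
Rule 4 (final cluster simplification): /k/ is the second consonant of a word-final cluster /nk/, so it deletes. /onufsozebuenk/ → onufsozebuen.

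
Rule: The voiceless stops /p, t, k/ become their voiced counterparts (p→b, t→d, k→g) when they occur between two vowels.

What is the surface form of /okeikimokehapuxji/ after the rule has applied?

ogeigimogehabuxji

/k/ is a voiceless stop between vowels /o/ and /e/, so it voices to [g].
/k/ is a voiceless stop between vowels /i/ and /i/, so it voices to [g].
/k/ is a voiceless stop between vowels /o/ and /e/, so it voices to [g].
/p/ is a voiceless stop between vowels /a/ and /u/, so it voices to [b].
Surface form: [ogeigimogehabuxji].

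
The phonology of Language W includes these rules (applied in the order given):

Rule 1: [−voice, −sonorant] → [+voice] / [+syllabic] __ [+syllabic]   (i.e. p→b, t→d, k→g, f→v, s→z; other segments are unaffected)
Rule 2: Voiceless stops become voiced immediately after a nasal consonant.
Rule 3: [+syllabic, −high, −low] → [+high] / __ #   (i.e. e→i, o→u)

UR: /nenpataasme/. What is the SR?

Rule 1 (intervocalic voicing): /t/ is a voiceless obstruent between vowels /a/ and /a/, so it voices to [d]. /nenpataasme/ → nenpadaasme.
Rule 2 (post-nasal voicing): /p/ is a voiceless stop immediately after the nasal /n/, so it voices to [b]. /nenpadaasme/ → nenbadaasme.
Rule 3 (final vowel raising): /e/ is a mid vowel in word-final position, so it raises to [i]. /nenbadaasme/ → nenbadaasmi.

nenbadaasmi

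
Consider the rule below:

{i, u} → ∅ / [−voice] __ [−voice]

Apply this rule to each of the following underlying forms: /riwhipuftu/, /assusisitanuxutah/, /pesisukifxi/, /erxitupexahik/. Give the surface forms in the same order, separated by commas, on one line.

riwhpftu, asssstanuxtah, pesskfxi, erxtpexahk

/riwhipuftu/: /i/ is a high vowel flanked by voiceless consonants /h/ and /p/, so it deletes. /u/ is a high vowel flanked by voiceless consonants /p/ and /f/, so it deletes. → [riwhpftu].
/assusisitanuxutah/: /u/ is a high vowel flanked by voiceless consonants /s/ and /s/, so it deletes. /i/ is a high vowel flanked by voiceless consonants /s/ and /s/, so it deletes. /i/ is a high vowel flanked by voiceless consonants /s/ and /t/, so it deletes. /u/ is a high vowel flanked by voiceless consonants /x/ and /t/, so it deletes. → [asssstanuxtah].
/pesisukifxi/: /i/ is a high vowel flanked by voiceless consonants /s/ and /s/, so it deletes. /u/ is a high vowel flanked by voiceless consonants /s/ and /k/, so it deletes. /i/ is a high vowel flanked by voiceless consonants /k/ and /f/, so it deletes. → [pesskfxi].
/erxitupexahik/: /i/ is a high vowel flanked by voiceless consonants /x/ and /t/, so it deletes. /u/ is a high vowel flanked by voiceless consonants /t/ and /p/, so it deletes. /i/ is a high vowel flanked by voiceless consonants /h/ and /k/, so it deletes. → [erxtpexahk].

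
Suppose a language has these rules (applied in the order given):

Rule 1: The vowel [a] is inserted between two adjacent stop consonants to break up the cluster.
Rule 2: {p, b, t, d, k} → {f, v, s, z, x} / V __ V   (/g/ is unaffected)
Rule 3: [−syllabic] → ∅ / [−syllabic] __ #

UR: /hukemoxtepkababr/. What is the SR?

Rule 1 (stop-cluster a-epenthesis): /p/ and /k/ form a stop–stop cluster, so [a] is inserted between them. /hukemoxtepkababr/ → hukemoxtepakababr.
Rule 2 (intervocalic spirantization): /k/ is a stop between vowels /u/ and /e/, so it spirantizes to the fricative [x]. /p/ is a stop between vowels /e/ and /a/, so it spirantizes to the fricative [f]. /k/ is a stop between vowels /a/ and /a/, so it spirantizes to the fricative [x]. /b/ is a stop between vowels /a/ and /a/, so it spirantizes to the fricative [v]. /hukemoxtepakababr/ → huxemoxtefaxavabr.
Rule 3 (final cluster simplification): /r/ is the second consonant of a word-final cluster /br/, so it deletes. /huxemoxtefaxavabr/ → huxemoxtefaxavab.

huxemoxtefaxavab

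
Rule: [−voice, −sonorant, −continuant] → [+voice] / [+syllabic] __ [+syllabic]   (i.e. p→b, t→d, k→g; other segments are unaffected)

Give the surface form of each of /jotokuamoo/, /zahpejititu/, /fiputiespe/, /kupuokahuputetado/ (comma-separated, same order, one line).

jodoguamoo, zahpejididu, fibudiespe, kubuogahubudedado

/jotokuamoo/: /t/ is a voiceless stop between vowels /o/ and /o/, so it voices to [d]. /k/ is a voiceless stop between vowels /o/ and /u/, so it voices to [g]. → [jodoguamoo].
/zahpejititu/: /t/ is a voiceless stop between vowels /i/ and /i/, so it voices to [d]. /t/ is a voiceless stop between vowels /i/ and /u/, so it voices to [d]. → [zahpejididu].
/fiputiespe/: /p/ is a voiceless stop between vowels /i/ and /u/, so it voices to [b]. /t/ is a voiceless stop between vowels /u/ and /i/, so it voices to [d]. → [fibudiespe].
/kupuokahuputetado/: /p/ is a voiceless stop between vowels /u/ and /u/, so it voices to [b]. /k/ is a voiceless stop between vowels /o/ and /a/, so it voices to [g]. /p/ is a voiceless stop between vowels /u/ and /u/, so it voices to [b]. /t/ is a voiceless stop between vowels /u/ and /e/, so it voices to [d]. /t/ is a voiceless stop between vowels /e/ and /a/, so it voices to [d]. → [kubuogahubudedado].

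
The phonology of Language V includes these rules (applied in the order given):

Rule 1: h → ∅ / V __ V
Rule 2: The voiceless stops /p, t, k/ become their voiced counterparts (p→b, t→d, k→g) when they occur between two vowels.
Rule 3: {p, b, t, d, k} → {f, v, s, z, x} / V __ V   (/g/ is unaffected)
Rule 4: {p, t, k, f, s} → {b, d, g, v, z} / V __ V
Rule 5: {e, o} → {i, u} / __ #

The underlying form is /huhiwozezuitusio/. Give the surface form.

Rule 1 (intervocalic h-deletion): /h/ occurs between vowels /u/ and /i/, so it deletes. /huhiwozezuitusio/ → huiwozezuitusio.
Rule 2 (intervocalic voicing): /t/ is a voiceless stop between vowels /i/ and /u/, so it voices to [d]. /huiwozezuitusio/ → huiwozezuidusio.
Rule 3 (intervocalic spirantization): /d/ is a stop between vowels /i/ and /u/, so it spirantizes to the fricative [z]. /huiwozezuidusio/ → huiwozezuizusio.
Rule 4 (intervocalic voicing): /s/ is a voiceless obstruent between vowels /u/ and /i/, so it voices to [z]. /huiwozezuizusio/ → huiwozezuizuzio.
Rule 5 (final vowel raising): /o/ is a mid vowel in word-final position, so it raises to [u]. /huiwozezuizuzio/ → huiwozezuizuziu.

huiwozezuizuziu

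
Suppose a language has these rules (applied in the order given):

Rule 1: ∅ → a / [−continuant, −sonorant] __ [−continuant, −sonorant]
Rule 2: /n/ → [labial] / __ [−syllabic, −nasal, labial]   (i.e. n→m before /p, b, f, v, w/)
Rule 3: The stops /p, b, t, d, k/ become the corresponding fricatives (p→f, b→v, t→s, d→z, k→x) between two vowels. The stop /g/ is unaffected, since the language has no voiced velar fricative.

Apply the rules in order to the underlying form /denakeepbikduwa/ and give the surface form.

denaxeefavixazuwa

Rule 1 (stop-cluster a-epenthesis): /p/ and /b/ form a stop–stop cluster, so [a] is inserted between them. /k/ and /d/ form a stop–stop cluster, so [a] is inserted between them. /denakeepbikduwa/ → denakeepabikaduwa.
Rule 2 (nasal place assimilation): no segment meets the environment; /denakeepabikaduwa/ is unchanged.
Rule 3 (intervocalic spirantization): /k/ is a stop between vowels /a/ and /e/, so it spirantizes to the fricative [x]. /p/ is a stop between vowels /e/ and /a/, so it spirantizes to the fricative [f]. /b/ is a stop between vowels /a/ and /i/, so it spirantizes to the fricative [v]. /k/ is a stop between vowels /i/ and /a/, so it spirantizes to the fricative [x]. /d/ is a stop between vowels /a/ and /u/, so it spirantizes to the fricative [z]. /denakeepabikaduwa/ → denaxeefavixazuwa.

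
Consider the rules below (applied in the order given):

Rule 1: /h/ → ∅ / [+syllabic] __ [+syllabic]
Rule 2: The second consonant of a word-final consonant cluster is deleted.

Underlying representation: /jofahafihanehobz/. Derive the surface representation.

jofaafianeob

Rule 1 (intervocalic h-deletion): /h/ occurs between vowels /a/ and /a/, so it deletes. /h/ occurs between vowels /i/ and /a/, so it deletes. /h/ occurs between vowels /e/ and /o/, so it deletes. /jofahafihanehobz/ → jofaafianeobz.
Rule 2 (final cluster simplification): /z/ is the second consonant of a word-final cluster /bz/, so it deletes. /jofaafianeobz/ → jofaafianeob.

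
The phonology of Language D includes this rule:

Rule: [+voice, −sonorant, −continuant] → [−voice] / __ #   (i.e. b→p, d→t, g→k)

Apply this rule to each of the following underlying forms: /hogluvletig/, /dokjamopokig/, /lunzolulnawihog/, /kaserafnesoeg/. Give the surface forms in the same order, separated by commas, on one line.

hogluvletik, dokjamopokik, lunzolulnawihok, kaserafnesoek

/hogluvletig/: /g/ is a voiced stop in word-final position, so it devoices to [k]. → [hogluvletik].
/dokjamopokig/: /g/ is a voiced stop in word-final position, so it devoices to [k]. → [dokjamopokik].
/lunzolulnawihog/: /g/ is a voiced stop in word-final position, so it devoices to [k]. → [lunzolulnawihok].
/kaserafnesoeg/: /g/ is a voiced stop in word-final position, so it devoices to [k]. → [kaserafnesoek].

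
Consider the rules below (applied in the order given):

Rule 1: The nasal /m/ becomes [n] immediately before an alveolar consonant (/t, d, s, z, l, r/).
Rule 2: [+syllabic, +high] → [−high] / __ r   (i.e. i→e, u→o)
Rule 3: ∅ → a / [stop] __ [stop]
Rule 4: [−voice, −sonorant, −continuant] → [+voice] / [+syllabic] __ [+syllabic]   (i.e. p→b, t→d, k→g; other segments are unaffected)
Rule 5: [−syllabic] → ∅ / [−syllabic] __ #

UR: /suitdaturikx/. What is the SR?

Rule 1 (nasal place assimilation): no segment meets the environment; /suitdaturikx/ is unchanged.
Rule 2 (pre-rhotic lowering): /u/ is a high vowel immediately before /r/, so it lowers to [o]. /suitdaturikx/ → suitdatorikx.
Rule 3 (stop-cluster a-epenthesis): /t/ and /d/ form a stop–stop cluster, so [a] is inserted between them. /suitdatorikx/ → suitadatorikx.
Rule 4 (intervocalic voicing): /t/ is a voiceless stop between vowels /i/ and /a/, so it voices to [d]. /t/ is a voiceless stop between vowels /a/ and /o/, so it voices to [d]. /suitadatorikx/ → suidadadorikx.
Rule 5 (final cluster simplification): /x/ is the second consonant of a word-final cluster /kx/, so it deletes. /suidadadorikx/ → suidadadorik.

suidadadorik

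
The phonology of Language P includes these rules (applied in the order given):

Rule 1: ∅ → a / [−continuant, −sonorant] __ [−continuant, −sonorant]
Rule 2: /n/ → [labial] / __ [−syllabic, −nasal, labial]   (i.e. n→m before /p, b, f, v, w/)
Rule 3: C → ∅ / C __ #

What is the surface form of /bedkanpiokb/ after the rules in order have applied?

bedakampiokab

Rule 1 (stop-cluster a-epenthesis): /d/ and /k/ form a stop–stop cluster, so [a] is inserted between them. /k/ and /b/ form a stop–stop cluster, so [a] is inserted between them. /bedkanpiokb/ → bedakanpiokab.
Rule 2 (nasal place assimilation): /n/ precedes the labial consonant /p/, so it assimilates in place to [m]. /bedakanpiokab/ → bedakampiokab.
Rule 3 (final cluster simplification): no segment meets the environment; /bedakampiokab/ is unchanged.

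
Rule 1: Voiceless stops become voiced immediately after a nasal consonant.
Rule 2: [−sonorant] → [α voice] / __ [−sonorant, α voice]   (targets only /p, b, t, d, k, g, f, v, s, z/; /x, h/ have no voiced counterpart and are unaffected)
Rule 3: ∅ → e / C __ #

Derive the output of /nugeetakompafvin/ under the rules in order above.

Rule 1 (post-nasal voicing): /p/ is a voiceless stop immediately after the nasal /m/, so it voices to [b]. /nugeetakompafvin/ → nugeetakombafvin.
Rule 2 (regressive voicing assimilation): /f/ precedes the voiced obstruent /v/, so it voices to [v] by assimilation. /nugeetakombafvin/ → nugeetakombavvin.
Rule 3 (final e-epenthesis): the form ends in the consonant /n/, so [e] is inserted word-finally. /nugeetakombavvin/ → nugeetakombavvine.

nugeetakombavvine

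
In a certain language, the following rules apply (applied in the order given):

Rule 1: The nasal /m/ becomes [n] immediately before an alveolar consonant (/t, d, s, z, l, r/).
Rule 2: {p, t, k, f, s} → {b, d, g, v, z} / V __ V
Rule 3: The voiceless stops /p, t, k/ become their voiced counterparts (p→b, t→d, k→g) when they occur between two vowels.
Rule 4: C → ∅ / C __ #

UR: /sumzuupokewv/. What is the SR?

sunzuubogew

Rule 1 (nasal place assimilation): /m/ precedes the alveolar consonant /z/, so it assimilates in place to [n]. /sumzuupokewv/ → sunzuupokewv.
Rule 2 (intervocalic voicing): /p/ is a voiceless obstruent between vowels /u/ and /o/, so it voices to [b]. /k/ is a voiceless obstruent between vowels /o/ and /e/, so it voices to [g]. /sunzuupokewv/ → sunzuubogewv.
Rule 3 (intervocalic voicing): no segment meets the environment; /sunzuubogewv/ is unchanged.
Rule 4 (final cluster simplification): /v/ is the second consonant of a word-final cluster /wv/, so it deletes. /sunzuubogewv/ → sunzuubogew.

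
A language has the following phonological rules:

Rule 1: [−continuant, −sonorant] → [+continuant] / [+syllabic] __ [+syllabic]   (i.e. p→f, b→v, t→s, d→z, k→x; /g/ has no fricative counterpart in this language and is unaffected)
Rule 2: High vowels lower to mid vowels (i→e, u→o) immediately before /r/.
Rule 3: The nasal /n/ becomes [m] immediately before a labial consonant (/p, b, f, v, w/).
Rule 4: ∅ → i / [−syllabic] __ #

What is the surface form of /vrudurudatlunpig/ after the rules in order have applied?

vruzoruzatlumpigi

Rule 1 (intervocalic spirantization): /d/ is a stop between vowels /u/ and /u/, so it spirantizes to the fricative [z]. /d/ is a stop between vowels /u/ and /a/, so it spirantizes to the fricative [z]. /vrudurudatlunpig/ → vruzuruzatlunpig.
Rule 2 (pre-rhotic lowering): /u/ is a high vowel immediately before /r/, so it lowers to [o]. /vruzuruzatlunpig/ → vruzoruzatlunpig.
Rule 3 (nasal place assimilation): /n/ precedes the labial consonant /p/, so it assimilates in place to [m]. /vruzoruzatlunpig/ → vruzoruzatlumpig.
Rule 4 (final i-epenthesis): the form ends in the consonant /g/, so [i] is inserted word-finally. /vruzoruzatlumpig/ → vruzoruzatlumpigi.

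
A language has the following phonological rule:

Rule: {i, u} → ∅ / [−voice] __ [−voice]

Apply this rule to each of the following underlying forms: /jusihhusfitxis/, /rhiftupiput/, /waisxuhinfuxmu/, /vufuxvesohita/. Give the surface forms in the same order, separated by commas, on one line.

jushhsftxs, rhftppt, waisxhinfxmu, vufxvesohta

/jusihhusfitxis/: /i/ is a high vowel flanked by voiceless consonants /s/ and /h/, so it deletes. /u/ is a high vowel flanked by voiceless consonants /h/ and /s/, so it deletes. /i/ is a high vowel flanked by voiceless consonants /f/ and /t/, so it deletes. /i/ is a high vowel flanked by voiceless consonants /x/ and /s/, so it deletes. → [jushhsftxs].
/rhiftupiput/: /i/ is a high vowel flanked by voiceless consonants /h/ and /f/, so it deletes. /u/ is a high vowel flanked by voiceless consonants /t/ and /p/, so it deletes. /i/ is a high vowel flanked by voiceless consonants /p/ and /p/, so it deletes. /u/ is a high vowel flanked by voiceless consonants /p/ and /t/, so it deletes. → [rhftppt].
/waisxuhinfuxmu/: /u/ is a high vowel flanked by voiceless consonants /x/ and /h/, so it deletes. /u/ is a high vowel flanked by voiceless consonants /f/ and /x/, so it deletes. → [waisxhinfxmu].
/vufuxvesohita/: /u/ is a high vowel flanked by voiceless consonants /f/ and /x/, so it deletes. /i/ is a high vowel flanked by voiceless consonants /h/ and /t/, so it deletes. → [vufxvesohta].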